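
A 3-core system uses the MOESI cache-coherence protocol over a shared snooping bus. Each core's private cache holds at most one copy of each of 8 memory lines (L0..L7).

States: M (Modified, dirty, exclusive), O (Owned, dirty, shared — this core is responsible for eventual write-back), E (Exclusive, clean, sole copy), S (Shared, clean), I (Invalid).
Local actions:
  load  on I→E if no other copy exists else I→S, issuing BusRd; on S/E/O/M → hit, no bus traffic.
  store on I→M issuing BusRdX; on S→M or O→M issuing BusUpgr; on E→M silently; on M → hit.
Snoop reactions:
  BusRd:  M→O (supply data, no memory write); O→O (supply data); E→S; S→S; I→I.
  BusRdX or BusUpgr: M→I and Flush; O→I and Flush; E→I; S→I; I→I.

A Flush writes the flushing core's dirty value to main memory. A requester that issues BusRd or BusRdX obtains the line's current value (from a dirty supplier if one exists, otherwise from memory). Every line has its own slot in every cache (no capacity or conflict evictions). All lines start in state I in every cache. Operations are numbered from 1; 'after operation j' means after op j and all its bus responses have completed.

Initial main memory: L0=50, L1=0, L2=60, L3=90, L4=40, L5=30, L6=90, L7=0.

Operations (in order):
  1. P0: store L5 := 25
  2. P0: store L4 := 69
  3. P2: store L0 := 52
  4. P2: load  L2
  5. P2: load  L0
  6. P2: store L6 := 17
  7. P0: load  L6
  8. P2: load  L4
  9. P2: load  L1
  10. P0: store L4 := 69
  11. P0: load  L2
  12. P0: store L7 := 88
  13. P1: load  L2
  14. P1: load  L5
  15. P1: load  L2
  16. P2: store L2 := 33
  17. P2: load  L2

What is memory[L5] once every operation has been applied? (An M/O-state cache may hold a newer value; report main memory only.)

memory[L5] = 30

step 1: P0: store L5 := 25  ⟶  MII  (L5)  txn=BusRdX  M[L5]=30
step 2: P0: store L4 := 69  ⟶  MII  (L4)  txn=BusRdX  M[L4]=40
step 3: P2: store L0 := 52  ⟶  IIM  (L0)  txn=BusRdX  M[L0]=50
step 4: P2: load  L2  ⟶  IIE  (L2)  txn=BusRd  M[L2]=60
step 5: P2: load  L0  ⟶  IIM  (L0)  txn=∅  M[L0]=50
step 6: P2: store L6 := 17  ⟶  IIM  (L6)  txn=BusRdX  M[L6]=90
step 7: P0: load  L6  ⟶  SIO  (L6)  txn=BusRd  M[L6]=90
step 8: P2: load  L4  ⟶  OIS  (L4)  txn=BusRd  M[L4]=40
step 9: P2: load  L1  ⟶  IIE  (L1)  txn=BusRd  M[L1]=0
step 10: P0: store L4 := 69  ⟶  MII  (L4)  txn=BusUpgr  M[L4]=40
step 11: P0: load  L2  ⟶  SIS  (L2)  txn=BusRd  M[L2]=60
step 12: P0: store L7 := 88  ⟶  MII  (L7)  txn=BusRdX  M[L7]=0
step 13: P1: load  L2  ⟶  SSS  (L2)  txn=BusRd  M[L2]=60
step 14: P1: load  L5  ⟶  OSI  (L5)  txn=BusRd  M[L5]=30
step 15: P1: load  L2  ⟶  SSS  (L2)  txn=∅  M[L2]=60
step 16: P2: store L2 := 33  ⟶  IIM  (L2)  txn=BusUpgr  M[L2]=60
step 17: P2: load  L2  ⟶  IIM  (L2)  txn=∅  M[L2]=60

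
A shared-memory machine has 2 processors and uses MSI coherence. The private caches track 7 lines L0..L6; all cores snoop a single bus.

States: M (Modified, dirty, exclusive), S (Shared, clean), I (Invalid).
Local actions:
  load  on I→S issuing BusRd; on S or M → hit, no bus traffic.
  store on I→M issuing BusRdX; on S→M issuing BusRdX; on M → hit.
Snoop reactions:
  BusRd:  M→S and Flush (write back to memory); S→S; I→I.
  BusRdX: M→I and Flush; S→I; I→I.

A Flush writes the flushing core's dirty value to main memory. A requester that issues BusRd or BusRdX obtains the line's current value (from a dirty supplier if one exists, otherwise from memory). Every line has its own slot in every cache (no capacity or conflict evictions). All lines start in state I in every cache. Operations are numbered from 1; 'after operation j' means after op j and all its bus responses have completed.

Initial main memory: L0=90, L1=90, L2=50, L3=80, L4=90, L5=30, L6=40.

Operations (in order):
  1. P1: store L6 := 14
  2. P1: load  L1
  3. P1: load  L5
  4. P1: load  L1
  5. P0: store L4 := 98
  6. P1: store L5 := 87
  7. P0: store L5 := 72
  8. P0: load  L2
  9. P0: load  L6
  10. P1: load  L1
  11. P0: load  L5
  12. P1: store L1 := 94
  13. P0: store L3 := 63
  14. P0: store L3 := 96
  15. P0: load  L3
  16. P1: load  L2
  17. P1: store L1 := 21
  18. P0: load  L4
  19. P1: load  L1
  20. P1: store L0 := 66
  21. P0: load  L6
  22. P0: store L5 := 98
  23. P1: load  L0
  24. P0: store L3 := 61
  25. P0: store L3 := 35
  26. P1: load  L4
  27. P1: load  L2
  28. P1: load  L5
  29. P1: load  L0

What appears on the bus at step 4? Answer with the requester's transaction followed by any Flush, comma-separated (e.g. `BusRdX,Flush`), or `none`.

bus = none

  op1 P1: store L6 := 14 → I/M on L6; bus BusRdX; mem=40
  op2 P1: load  L1 → I/S on L1; bus BusRd; mem=90
  op3 P1: load  L5 → I/S on L5; bus BusRd; mem=30
  op4 P1: load  L1 → I/S on L1; bus (none); mem=90
  op5 P0: store L4 := 98 → M/I on L4; bus BusRdX; mem=90
  op6 P1: store L5 := 87 → I/M on L5; bus BusRdX; mem=30
  op7 P0: store L5 := 72 → M/I on L5; bus BusRdX Flush; mem=87
  op8 P0: load  L2 → S/I on L2; bus BusRd; mem=50
  op9 P0: load  L6 → S/S on L6; bus BusRd Flush; mem=14
  op10 P1: load  L1 → I/S on L1; bus (none); mem=90
  op11 P0: load  L5 → M/I on L5; bus (none); mem=87
  op12 P1: store L1 := 94 → I/M on L1; bus BusRdX; mem=90
  op13 P0: store L3 := 63 → M/I on L3; bus BusRdX; mem=80
  op14 P0: store L3 := 96 → M/I on L3; bus (none); mem=80
  op15 P0: load  L3 → M/I on L3; bus (none); mem=80
  op16 P1: load  L2 → S/S on L2; bus BusRd; mem=50
  op17 P1: store L1 := 21 → I/M on L1; bus (none); mem=90
  op18 P0: load  L4 → M/I on L4; bus (none); mem=90
  op19 P1: load  L1 → I/M on L1; bus (none); mem=90
  op20 P1: store L0 := 66 → I/M on L0; bus BusRdX; mem=90
  op21 P0: load  L6 → S/S on L6; bus (none); mem=14
  op22 P0: store L5 := 98 → M/I on L5; bus (none); mem=87
  op23 P1: load  L0 → I/M on L0; bus (none); mem=90
  op24 P0: store L3 := 61 → M/I on L3; bus (none); mem=80
  op25 P0: store L3 := 35 → M/I on L3; bus (none); mem=80
  op26 P1: load  L4 → S/S on L4; bus BusRd Flush; mem=98
  op27 P1: load  L2 → S/S on L2; bus (none); mem=50
  op28 P1: load  L5 → S/S on L5; bus BusRd Flush; mem=98
  op29 P1: load  L0 → I/M on L0; bus (none); mem=90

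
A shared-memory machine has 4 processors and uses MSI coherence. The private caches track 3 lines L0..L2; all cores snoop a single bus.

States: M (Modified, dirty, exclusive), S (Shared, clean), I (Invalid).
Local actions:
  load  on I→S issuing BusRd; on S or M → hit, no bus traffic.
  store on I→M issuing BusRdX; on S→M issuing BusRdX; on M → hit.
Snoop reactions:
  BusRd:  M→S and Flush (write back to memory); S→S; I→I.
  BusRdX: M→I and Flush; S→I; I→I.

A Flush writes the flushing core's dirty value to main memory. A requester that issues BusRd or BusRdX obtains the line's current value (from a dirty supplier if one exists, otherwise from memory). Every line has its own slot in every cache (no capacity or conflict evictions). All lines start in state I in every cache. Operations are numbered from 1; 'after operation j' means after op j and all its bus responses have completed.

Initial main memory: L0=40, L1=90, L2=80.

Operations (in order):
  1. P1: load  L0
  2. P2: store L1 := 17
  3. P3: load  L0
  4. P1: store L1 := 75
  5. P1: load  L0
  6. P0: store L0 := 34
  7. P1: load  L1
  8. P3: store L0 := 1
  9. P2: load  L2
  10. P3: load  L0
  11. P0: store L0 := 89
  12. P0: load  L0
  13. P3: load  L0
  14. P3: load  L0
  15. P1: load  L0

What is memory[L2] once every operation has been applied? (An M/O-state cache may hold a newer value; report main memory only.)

1. P1: load  L0  bus=[BusRd]  L0: P0=I P1=S P2=I P3=I  mem[L0]=40
2. P2: store L1 := 17  bus=[BusRdX]  L1: P0=I P1=I P2=M P3=I  mem[L1]=90
3. P3: load  L0  bus=[BusRd]  L0: P0=I P1=S P2=I P3=S  mem[L0]=40
4. P1: store L1 := 75  bus=[BusRdX,Flush]  L1: P0=I P1=M P2=I P3=I  mem[L1]=17
5. P1: load  L0  bus=[-]  L0: P0=I P1=S P2=I P3=S  mem[L0]=40
6. P0: store L0 := 34  bus=[BusRdX]  L0: P0=M P1=I P2=I P3=I  mem[L0]=40
7. P1: load  L1  bus=[-]  L1: P0=I P1=M P2=I P3=I  mem[L1]=17
8. P3: store L0 := 1  bus=[BusRdX,Flush]  L0: P0=I P1=I P2=I P3=M  mem[L0]=34
9. P2: load  L2  bus=[BusRd]  L2: P0=I P1=I P2=S P3=I  mem[L2]=80
10. P3: load  L0  bus=[-]  L0: P0=I P1=I P2=I P3=M  mem[L0]=34
11. P0: store L0 := 89  bus=[BusRdX,Flush]  L0: P0=M P1=I P2=I P3=I  mem[L0]=1
12. P0: load  L0  bus=[-]  L0: P0=M P1=I P2=I P3=I  mem[L0]=1
13. P3: load  L0  bus=[BusRd,Flush]  L0: P0=S P1=I P2=I P3=S  mem[L0]=89
14. P3: load  L0  bus=[-]  L0: P0=S P1=I P2=I P3=S  mem[L0]=89
15. P1: load  L0  bus=[BusRd]  L0: P0=S P1=S P2=I P3=S  mem[L0]=89

memory[L2] = 80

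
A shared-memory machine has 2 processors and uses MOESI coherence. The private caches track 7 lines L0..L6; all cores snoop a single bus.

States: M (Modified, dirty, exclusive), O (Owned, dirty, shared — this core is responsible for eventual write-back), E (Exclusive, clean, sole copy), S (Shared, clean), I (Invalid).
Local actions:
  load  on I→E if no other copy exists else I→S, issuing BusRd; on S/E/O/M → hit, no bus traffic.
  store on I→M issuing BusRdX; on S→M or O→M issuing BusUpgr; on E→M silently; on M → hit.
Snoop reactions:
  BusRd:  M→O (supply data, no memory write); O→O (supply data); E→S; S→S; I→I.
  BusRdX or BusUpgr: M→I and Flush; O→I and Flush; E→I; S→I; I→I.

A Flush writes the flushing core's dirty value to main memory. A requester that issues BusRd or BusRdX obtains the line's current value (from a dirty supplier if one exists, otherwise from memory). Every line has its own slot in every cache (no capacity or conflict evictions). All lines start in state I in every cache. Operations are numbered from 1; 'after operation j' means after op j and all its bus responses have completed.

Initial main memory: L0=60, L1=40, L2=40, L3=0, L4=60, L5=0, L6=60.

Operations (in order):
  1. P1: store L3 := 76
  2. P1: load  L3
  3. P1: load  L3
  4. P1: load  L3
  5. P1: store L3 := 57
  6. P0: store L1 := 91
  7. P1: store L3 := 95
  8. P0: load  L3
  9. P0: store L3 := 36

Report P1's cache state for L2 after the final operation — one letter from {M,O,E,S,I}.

step 1: P1: store L3 := 76  ⟶  IM  (L3)  txn=BusRdX  M[L3]=0
step 2: P1: load  L3  ⟶  IM  (L3)  txn=∅  M[L3]=0
step 3: P1: load  L3  ⟶  IM  (L3)  txn=∅  M[L3]=0
step 4: P1: load  L3  ⟶  IM  (L3)  txn=∅  M[L3]=0
step 5: P1: store L3 := 57  ⟶  IM  (L3)  txn=∅  M[L3]=0
step 6: P0: store L1 := 91  ⟶  MI  (L1)  txn=BusRdX  M[L1]=40
step 7: P1: store L3 := 95  ⟶  IM  (L3)  txn=∅  M[L3]=0
step 8: P0: load  L3  ⟶  SO  (L3)  txn=BusRd  M[L3]=0
step 9: P0: store L3 := 36  ⟶  MI  (L3)  txn=BusUpgr+Flush  M[L3]=95

state = I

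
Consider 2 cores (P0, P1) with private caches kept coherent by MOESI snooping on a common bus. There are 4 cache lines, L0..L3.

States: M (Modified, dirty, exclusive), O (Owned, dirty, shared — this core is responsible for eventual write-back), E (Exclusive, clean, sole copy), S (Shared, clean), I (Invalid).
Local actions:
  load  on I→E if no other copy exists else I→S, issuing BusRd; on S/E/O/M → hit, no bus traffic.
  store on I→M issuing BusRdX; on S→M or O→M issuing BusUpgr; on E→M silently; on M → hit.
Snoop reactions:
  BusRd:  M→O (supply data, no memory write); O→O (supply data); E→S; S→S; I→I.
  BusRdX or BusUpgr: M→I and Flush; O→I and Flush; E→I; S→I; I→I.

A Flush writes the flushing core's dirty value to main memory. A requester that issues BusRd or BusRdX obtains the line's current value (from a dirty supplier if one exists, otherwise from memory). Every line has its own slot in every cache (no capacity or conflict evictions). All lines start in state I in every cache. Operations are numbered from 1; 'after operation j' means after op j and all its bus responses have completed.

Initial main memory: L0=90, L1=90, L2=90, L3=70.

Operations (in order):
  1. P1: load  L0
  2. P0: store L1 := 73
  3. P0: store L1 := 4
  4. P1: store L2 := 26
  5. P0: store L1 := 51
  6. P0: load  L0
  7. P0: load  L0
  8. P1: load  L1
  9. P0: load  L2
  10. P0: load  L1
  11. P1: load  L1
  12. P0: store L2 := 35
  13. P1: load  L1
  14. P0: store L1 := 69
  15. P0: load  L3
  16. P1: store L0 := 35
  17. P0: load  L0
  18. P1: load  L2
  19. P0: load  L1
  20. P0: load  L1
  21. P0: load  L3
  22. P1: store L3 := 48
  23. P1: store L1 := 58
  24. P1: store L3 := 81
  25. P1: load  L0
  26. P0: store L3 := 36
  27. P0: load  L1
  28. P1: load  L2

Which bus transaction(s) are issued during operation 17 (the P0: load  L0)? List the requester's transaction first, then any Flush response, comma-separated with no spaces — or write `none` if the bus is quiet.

bus = BusRd

step 1: P1: load  L0  ⟶  IE  (L0)  txn=BusRd  M[L0]=90
step 2: P0: store L1 := 73  ⟶  MI  (L1)  txn=BusRdX  M[L1]=90
step 3: P0: store L1 := 4  ⟶  MI  (L1)  txn=∅  M[L1]=90
step 4: P1: store L2 := 26  ⟶  IM  (L2)  txn=BusRdX  M[L2]=90
step 5: P0: store L1 := 51  ⟶  MI  (L1)  txn=∅  M[L1]=90
step 6: P0: load  L0  ⟶  SS  (L0)  txn=BusRd  M[L0]=90
step 7: P0: load  L0  ⟶  SS  (L0)  txn=∅  M[L0]=90
step 8: P1: load  L1  ⟶  OS  (L1)  txn=BusRd  M[L1]=90
step 9: P0: load  L2  ⟶  SO  (L2)  txn=BusRd  M[L2]=90
step 10: P0: load  L1  ⟶  OS  (L1)  txn=∅  M[L1]=90
step 11: P1: load  L1  ⟶  OS  (L1)  txn=∅  M[L1]=90
step 12: P0: store L2 := 35  ⟶  MI  (L2)  txn=BusUpgr+Flush  M[L2]=26
step 13: P1: load  L1  ⟶  OS  (L1)  txn=∅  M[L1]=90
step 14: P0: store L1 := 69  ⟶  MI  (L1)  txn=BusUpgr  M[L1]=90
step 15: P0: load  L3  ⟶  EI  (L3)  txn=BusRd  M[L3]=70
step 16: P1: store L0 := 35  ⟶  IM  (L0)  txn=BusUpgr  M[L0]=90
step 17: P0: load  L0  ⟶  SO  (L0)  txn=BusRd  M[L0]=90
step 18: P1: load  L2  ⟶  OS  (L2)  txn=BusRd  M[L2]=26
step 19: P0: load  L1  ⟶  MI  (L1)  txn=∅  M[L1]=90
step 20: P0: load  L1  ⟶  MI  (L1)  txn=∅  M[L1]=90
step 21: P0: load  L3  ⟶  EI  (L3)  txn=∅  M[L3]=70
step 22: P1: store L3 := 48  ⟶  IM  (L3)  txn=BusRdX  M[L3]=70
step 23: P1: store L1 := 58  ⟶  IM  (L1)  txn=BusRdX+Flush  M[L1]=69
step 24: P1: store L3 := 81  ⟶  IM  (L3)  txn=∅  M[L3]=70
step 25: P1: load  L0  ⟶  SO  (L0)  txn=∅  M[L0]=90
step 26: P0: store L3 := 36  ⟶  MI  (L3)  txn=BusRdX+Flush  M[L3]=81
step 27: P0: load  L1  ⟶  SO  (L1)  txn=BusRd  M[L1]=69
step 28: P1: load  L2  ⟶  OS  (L2)  txn=∅  M[L2]=26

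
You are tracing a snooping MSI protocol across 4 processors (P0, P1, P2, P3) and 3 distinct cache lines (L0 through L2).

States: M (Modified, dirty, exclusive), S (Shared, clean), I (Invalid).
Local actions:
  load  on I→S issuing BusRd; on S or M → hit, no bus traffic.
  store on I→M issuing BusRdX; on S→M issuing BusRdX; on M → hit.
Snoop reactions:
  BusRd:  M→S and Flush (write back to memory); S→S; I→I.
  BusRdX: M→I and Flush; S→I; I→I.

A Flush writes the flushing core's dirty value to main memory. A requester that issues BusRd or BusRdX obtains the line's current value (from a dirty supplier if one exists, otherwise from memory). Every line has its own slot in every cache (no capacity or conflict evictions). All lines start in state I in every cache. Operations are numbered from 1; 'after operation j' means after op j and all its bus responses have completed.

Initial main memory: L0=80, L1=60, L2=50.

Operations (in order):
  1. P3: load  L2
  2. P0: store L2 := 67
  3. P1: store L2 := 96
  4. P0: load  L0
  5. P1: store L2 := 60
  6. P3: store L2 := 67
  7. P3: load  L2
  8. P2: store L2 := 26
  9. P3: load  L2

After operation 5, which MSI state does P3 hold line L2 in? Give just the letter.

[1] P3: load  L2 | P0:I, P1:I, P2:I, P3:S(50) | bus: BusRd
[2] P0: store L2 := 67 | P0:M(67), P1:I, P2:I, P3:I | bus: BusRdX
[3] P1: store L2 := 96 | P0:I, P1:M(96), P2:I, P3:I | bus: BusRdX,Flush
[4] P0: load  L0 | P0:S(80), P1:I, P2:I, P3:I | bus: BusRd
[5] P1: store L2 := 60 | P0:I, P1:M(60), P2:I, P3:I | bus: none
[6] P3: store L2 := 67 | P0:I, P1:I, P2:I, P3:M(67) | bus: BusRdX,Flush
[7] P3: load  L2 | P0:I, P1:I, P2:I, P3:M(67) | bus: none
[8] P2: store L2 := 26 | P0:I, P1:I, P2:M(26), P3:I | bus: BusRdX,Flush
[9] P3: load  L2 | P0:I, P1:I, P2:S(26), P3:S(26) | bus: BusRd,Flush

state = I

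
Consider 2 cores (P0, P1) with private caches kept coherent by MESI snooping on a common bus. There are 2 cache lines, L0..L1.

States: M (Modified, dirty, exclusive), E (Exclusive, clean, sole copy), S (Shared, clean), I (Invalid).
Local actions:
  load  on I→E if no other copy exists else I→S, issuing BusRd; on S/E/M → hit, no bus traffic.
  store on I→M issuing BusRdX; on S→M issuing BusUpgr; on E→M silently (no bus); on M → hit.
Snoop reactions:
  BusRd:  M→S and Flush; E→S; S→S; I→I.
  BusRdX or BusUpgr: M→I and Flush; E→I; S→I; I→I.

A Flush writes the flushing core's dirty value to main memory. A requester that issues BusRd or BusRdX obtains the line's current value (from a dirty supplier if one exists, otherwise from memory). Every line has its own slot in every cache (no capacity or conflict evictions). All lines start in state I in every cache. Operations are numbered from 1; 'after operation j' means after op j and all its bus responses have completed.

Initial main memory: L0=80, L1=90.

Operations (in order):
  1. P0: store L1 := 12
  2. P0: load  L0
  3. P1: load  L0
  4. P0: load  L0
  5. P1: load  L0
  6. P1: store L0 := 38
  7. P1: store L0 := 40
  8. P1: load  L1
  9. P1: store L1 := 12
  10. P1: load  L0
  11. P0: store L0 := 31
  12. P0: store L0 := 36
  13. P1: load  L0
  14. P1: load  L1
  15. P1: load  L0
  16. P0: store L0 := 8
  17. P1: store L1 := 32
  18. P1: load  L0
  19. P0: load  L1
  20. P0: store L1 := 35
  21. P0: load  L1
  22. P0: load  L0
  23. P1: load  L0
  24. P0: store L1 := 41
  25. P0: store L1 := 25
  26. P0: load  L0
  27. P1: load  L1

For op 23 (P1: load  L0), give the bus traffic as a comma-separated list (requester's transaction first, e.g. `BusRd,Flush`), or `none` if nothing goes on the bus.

1. P0: store L1 := 12  bus=[BusRdX]  L1: P0=M P1=I  mem[L1]=90
2. P0: load  L0  bus=[BusRd]  L0: P0=E P1=I  mem[L0]=80
3. P1: load  L0  bus=[BusRd]  L0: P0=S P1=S  mem[L0]=80
4. P0: load  L0  bus=[-]  L0: P0=S P1=S  mem[L0]=80
5. P1: load  L0  bus=[-]  L0: P0=S P1=S  mem[L0]=80
6. P1: store L0 := 38  bus=[BusUpgr]  L0: P0=I P1=M  mem[L0]=80
7. P1: store L0 := 40  bus=[-]  L0: P0=I P1=M  mem[L0]=80
8. P1: load  L1  bus=[BusRd,Flush]  L1: P0=S P1=S  mem[L1]=12
9. P1: store L1 := 12  bus=[BusUpgr]  L1: P0=I P1=M  mem[L1]=12
10. P1: load  L0  bus=[-]  L0: P0=I P1=M  mem[L0]=80
11. P0: store L0 := 31  bus=[BusRdX,Flush]  L0: P0=M P1=I  mem[L0]=40
12. P0: store L0 := 36  bus=[-]  L0: P0=M P1=I  mem[L0]=40
13. P1: load  L0  bus=[BusRd,Flush]  L0: P0=S P1=S  mem[L0]=36
14. P1: load  L1  bus=[-]  L1: P0=I P1=M  mem[L1]=12
15. P1: load  L0  bus=[-]  L0: P0=S P1=S  mem[L0]=36
16. P0: store L0 := 8  bus=[BusUpgr]  L0: P0=M P1=I  mem[L0]=36
17. P1: store L1 := 32  bus=[-]  L1: P0=I P1=M  mem[L1]=12
18. P1: load  L0  bus=[BusRd,Flush]  L0: P0=S P1=S  mem[L0]=8
19. P0: load  L1  bus=[BusRd,Flush]  L1: P0=S P1=S  mem[L1]=32
20. P0: store L1 := 35  bus=[BusUpgr]  L1: P0=M P1=I  mem[L1]=32
21. P0: load  L1  bus=[-]  L1: P0=M P1=I  mem[L1]=32
22. P0: load  L0  bus=[-]  L0: P0=S P1=S  mem[L0]=8
23. P1: load  L0  bus=[-]  L0: P0=S P1=S  mem[L0]=8
24. P0: store L1 := 41  bus=[-]  L1: P0=M P1=I  mem[L1]=32
25. P0: store L1 := 25  bus=[-]  L1: P0=M P1=I  mem[L1]=32
26. P0: load  L0  bus=[-]  L0: P0=S P1=S  mem[L0]=8
27. P1: load  L1  bus=[BusRd,Flush]  L1: P0=S P1=S  mem[L1]=25

bus = none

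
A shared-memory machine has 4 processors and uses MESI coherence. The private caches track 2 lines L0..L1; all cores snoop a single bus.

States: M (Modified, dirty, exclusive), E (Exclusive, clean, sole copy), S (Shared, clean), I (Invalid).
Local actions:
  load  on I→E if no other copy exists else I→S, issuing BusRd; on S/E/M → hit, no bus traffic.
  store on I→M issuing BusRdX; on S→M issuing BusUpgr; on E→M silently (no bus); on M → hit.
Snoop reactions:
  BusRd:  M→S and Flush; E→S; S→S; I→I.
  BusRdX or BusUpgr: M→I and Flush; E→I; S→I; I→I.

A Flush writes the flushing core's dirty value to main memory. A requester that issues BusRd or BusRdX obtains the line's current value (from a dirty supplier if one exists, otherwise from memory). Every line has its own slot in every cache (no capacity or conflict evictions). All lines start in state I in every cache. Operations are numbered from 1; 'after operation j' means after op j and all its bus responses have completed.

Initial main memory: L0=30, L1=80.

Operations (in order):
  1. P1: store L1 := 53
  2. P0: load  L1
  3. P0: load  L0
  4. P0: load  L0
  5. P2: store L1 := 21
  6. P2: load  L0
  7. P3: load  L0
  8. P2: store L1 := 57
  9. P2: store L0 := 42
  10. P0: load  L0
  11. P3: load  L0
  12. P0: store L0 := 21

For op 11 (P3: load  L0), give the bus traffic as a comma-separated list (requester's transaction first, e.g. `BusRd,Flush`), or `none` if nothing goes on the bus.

  op1 P1: store L1 := 53 → I/M/I/I on L1; bus BusRdX; mem=80
  op2 P0: load  L1 → S/S/I/I on L1; bus BusRd Flush; mem=53
  op3 P0: load  L0 → E/I/I/I on L0; bus BusRd; mem=30
  op4 P0: load  L0 → E/I/I/I on L0; bus (none); mem=30
  op5 P2: store L1 := 21 → I/I/M/I on L1; bus BusRdX; mem=53
  op6 P2: load  L0 → S/I/S/I on L0; bus BusRd; mem=30
  op7 P3: load  L0 → S/I/S/S on L0; bus BusRd; mem=30
  op8 P2: store L1 := 57 → I/I/M/I on L1; bus (none); mem=53
  op9 P2: store L0 := 42 → I/I/M/I on L0; bus BusUpgr; mem=30
  op10 P0: load  L0 → S/I/S/I on L0; bus BusRd Flush; mem=42
  op11 P3: load  L0 → S/I/S/S on L0; bus BusRd; mem=42
  op12 P0: store L0 := 21 → M/I/I/I on L0; bus BusUpgr; mem=42

bus = BusRd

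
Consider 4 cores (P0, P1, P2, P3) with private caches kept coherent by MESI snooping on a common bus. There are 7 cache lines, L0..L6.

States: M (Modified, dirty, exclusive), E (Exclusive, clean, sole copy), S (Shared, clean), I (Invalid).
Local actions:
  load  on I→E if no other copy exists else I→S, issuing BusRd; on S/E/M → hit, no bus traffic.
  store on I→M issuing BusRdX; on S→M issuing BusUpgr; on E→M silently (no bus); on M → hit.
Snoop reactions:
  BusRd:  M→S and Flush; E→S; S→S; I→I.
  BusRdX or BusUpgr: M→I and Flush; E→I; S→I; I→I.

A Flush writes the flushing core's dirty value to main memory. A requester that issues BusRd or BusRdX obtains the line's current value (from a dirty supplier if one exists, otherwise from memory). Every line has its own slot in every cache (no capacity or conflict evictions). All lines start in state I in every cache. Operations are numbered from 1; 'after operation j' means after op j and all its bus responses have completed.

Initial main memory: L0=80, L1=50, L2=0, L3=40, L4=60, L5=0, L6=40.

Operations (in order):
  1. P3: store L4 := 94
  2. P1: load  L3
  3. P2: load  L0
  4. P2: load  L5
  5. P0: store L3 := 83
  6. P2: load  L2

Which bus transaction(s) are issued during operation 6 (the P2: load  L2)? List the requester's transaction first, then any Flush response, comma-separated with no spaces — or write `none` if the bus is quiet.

  op1 P3: store L4 := 94 → I/I/I/M on L4; bus BusRdX; mem=60
  op2 P1: load  L3 → I/E/I/I on L3; bus BusRd; mem=40
  op3 P2: load  L0 → I/I/E/I on L0; bus BusRd; mem=80
  op4 P2: load  L5 → I/I/E/I on L5; bus BusRd; mem=0
  op5 P0: store L3 := 83 → M/I/I/I on L3; bus BusRdX; mem=40
  op6 P2: load  L2 → I/I/E/I on L2; bus BusRd; mem=0

bus = BusRd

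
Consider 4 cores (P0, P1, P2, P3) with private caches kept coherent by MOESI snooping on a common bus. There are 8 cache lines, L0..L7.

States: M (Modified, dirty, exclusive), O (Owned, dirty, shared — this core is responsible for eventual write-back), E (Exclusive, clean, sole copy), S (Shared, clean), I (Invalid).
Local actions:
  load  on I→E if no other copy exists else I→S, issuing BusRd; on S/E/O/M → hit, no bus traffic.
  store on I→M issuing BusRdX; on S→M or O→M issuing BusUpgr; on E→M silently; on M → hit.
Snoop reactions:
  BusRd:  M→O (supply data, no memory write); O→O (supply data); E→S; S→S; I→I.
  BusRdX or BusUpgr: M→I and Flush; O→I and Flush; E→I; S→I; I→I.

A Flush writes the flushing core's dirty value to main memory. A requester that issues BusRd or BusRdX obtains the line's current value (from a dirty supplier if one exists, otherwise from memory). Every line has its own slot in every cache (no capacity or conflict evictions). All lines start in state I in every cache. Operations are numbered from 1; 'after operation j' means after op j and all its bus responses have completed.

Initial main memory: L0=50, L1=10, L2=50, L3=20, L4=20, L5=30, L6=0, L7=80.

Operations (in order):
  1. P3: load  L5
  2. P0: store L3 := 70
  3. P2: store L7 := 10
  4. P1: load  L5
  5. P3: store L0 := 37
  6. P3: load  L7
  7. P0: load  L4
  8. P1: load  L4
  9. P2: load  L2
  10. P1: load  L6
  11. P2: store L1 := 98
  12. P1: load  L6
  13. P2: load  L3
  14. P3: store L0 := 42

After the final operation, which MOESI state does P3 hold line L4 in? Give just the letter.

[1] P3: load  L5 | P0:I, P1:I, P2:I, P3:E(30) | bus: BusRd
[2] P0: store L3 := 70 | P0:M(70), P1:I, P2:I, P3:I | bus: BusRdX
[3] P2: store L7 := 10 | P0:I, P1:I, P2:M(10), P3:I | bus: BusRdX
[4] P1: load  L5 | P0:I, P1:S(30), P2:I, P3:S(30) | bus: BusRd
[5] P3: store L0 := 37 | P0:I, P1:I, P2:I, P3:M(37) | bus: BusRdX
[6] P3: load  L7 | P0:I, P1:I, P2:O(10), P3:S(10) | bus: BusRd
[7] P0: load  L4 | P0:E(20), P1:I, P2:I, P3:I | bus: BusRd
[8] P1: load  L4 | P0:S(20), P1:S(20), P2:I, P3:I | bus: BusRd
[9] P2: load  L2 | P0:I, P1:I, P2:E(50), P3:I | bus: BusRd
[10] P1: load  L6 | P0:I, P1:E(0), P2:I, P3:I | bus: BusRd
[11] P2: store L1 := 98 | P0:I, P1:I, P2:M(98), P3:I | bus: BusRdX
[12] P1: load  L6 | P0:I, P1:E(0), P2:I, P3:I | bus: none
[13] P2: load  L3 | P0:O(70), P1:I, P2:S(70), P3:I | bus: BusRd
[14] P3: store L0 := 42 | P0:I, P1:I, P2:I, P3:M(42) | bus: none

state = I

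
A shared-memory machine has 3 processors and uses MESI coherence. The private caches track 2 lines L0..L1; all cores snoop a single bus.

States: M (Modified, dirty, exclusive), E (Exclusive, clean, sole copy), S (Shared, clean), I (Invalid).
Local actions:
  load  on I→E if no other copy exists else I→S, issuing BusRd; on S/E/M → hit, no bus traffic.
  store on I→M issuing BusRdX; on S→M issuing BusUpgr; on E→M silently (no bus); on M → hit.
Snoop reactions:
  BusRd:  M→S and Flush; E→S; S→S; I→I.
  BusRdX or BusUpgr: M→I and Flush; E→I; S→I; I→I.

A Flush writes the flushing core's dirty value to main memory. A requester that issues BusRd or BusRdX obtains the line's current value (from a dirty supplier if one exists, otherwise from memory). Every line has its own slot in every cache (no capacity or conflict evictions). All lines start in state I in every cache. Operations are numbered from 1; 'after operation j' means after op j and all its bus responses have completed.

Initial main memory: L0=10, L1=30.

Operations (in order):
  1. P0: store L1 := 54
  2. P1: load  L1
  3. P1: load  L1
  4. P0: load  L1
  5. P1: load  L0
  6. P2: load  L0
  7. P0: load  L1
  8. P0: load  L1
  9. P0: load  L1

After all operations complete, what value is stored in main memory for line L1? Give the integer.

memory[L1] = 54

  op1 P0: store L1 := 54 → M/I/I on L1; bus BusRdX; mem=30
  op2 P1: load  L1 → S/S/I on L1; bus BusRd Flush; mem=54
  op3 P1: load  L1 → S/S/I on L1; bus (none); mem=54
  op4 P0: load  L1 → S/S/I on L1; bus (none); mem=54
  op5 P1: load  L0 → I/E/I on L0; bus BusRd; mem=10
  op6 P2: load  L0 → I/S/S on L0; bus BusRd; mem=10
  op7 P0: load  L1 → S/S/I on L1; bus (none); mem=54
  op8 P0: load  L1 → S/S/I on L1; bus (none); mem=54
  op9 P0: load  L1 → S/S/I on L1; bus (none); mem=54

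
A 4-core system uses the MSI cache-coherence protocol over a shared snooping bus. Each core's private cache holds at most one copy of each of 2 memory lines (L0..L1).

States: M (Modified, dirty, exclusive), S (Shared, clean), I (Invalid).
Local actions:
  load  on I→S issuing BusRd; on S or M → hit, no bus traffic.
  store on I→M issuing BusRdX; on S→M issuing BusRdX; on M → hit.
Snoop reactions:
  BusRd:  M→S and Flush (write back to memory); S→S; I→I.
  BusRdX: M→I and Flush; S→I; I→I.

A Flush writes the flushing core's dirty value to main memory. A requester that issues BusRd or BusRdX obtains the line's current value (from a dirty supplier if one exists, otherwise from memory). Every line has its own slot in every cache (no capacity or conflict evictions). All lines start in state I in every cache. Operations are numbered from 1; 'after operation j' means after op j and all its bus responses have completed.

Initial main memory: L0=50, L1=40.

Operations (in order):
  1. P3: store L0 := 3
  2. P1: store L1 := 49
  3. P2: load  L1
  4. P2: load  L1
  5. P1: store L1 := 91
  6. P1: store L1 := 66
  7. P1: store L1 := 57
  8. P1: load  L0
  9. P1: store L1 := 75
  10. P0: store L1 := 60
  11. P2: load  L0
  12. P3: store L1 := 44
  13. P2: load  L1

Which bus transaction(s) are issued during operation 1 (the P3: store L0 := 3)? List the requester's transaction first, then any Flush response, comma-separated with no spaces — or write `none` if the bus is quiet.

bus = BusRdX

1. P3: store L0 := 3  bus=[BusRdX]  L0: P0=I P1=I P2=I P3=M  mem[L0]=50
2. P1: store L1 := 49  bus=[BusRdX]  L1: P0=I P1=M P2=I P3=I  mem[L1]=40
3. P2: load  L1  bus=[BusRd,Flush]  L1: P0=I P1=S P2=S P3=I  mem[L1]=49
4. P2: load  L1  bus=[-]  L1: P0=I P1=S P2=S P3=I  mem[L1]=49
5. P1: store L1 := 91  bus=[BusRdX]  L1: P0=I P1=M P2=I P3=I  mem[L1]=49
6. P1: store L1 := 66  bus=[-]  L1: P0=I P1=M P2=I P3=I  mem[L1]=49
7. P1: store L1 := 57  bus=[-]  L1: P0=I P1=M P2=I P3=I  mem[L1]=49
8. P1: load  L0  bus=[BusRd,Flush]  L0: P0=I P1=S P2=I P3=S  mem[L0]=3
9. P1: store L1 := 75  bus=[-]  L1: P0=I P1=M P2=I P3=I  mem[L1]=49
10. P0: store L1 := 60  bus=[BusRdX,Flush]  L1: P0=M P1=I P2=I P3=I  mem[L1]=75
11. P2: load  L0  bus=[BusRd]  L0: P0=I P1=S P2=S P3=S  mem[L0]=3
12. P3: store L1 := 44  bus=[BusRdX,Flush]  L1: P0=I P1=I P2=I P3=M  mem[L1]=60
13. P2: load  L1  bus=[BusRd,Flush]  L1: P0=I P1=I P2=S P3=S  mem[L1]=44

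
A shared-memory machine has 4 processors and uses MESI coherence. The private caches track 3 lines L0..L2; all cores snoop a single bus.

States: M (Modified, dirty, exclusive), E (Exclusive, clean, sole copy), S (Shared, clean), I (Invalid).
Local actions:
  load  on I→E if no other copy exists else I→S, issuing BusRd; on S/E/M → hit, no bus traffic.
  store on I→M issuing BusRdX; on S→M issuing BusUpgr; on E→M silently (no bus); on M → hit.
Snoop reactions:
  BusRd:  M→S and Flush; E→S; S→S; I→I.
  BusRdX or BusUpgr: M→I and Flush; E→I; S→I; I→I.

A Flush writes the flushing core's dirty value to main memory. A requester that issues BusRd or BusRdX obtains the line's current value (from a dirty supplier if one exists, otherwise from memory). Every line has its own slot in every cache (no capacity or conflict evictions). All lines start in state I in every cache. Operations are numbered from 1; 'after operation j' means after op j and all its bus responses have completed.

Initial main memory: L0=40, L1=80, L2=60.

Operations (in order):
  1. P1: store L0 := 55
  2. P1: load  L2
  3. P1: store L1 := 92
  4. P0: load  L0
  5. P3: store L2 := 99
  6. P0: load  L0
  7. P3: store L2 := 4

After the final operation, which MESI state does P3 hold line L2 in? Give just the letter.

  op1 P1: store L0 := 55 → I/M/I/I on L0; bus BusRdX; mem=40
  op2 P1: load  L2 → I/E/I/I on L2; bus BusRd; mem=60
  op3 P1: store L1 := 92 → I/M/I/I on L1; bus BusRdX; mem=80
  op4 P0: load  L0 → S/S/I/I on L0; bus BusRd Flush; mem=55
  op5 P3: store L2 := 99 → I/I/I/M on L2; bus BusRdX; mem=60
  op6 P0: load  L0 → S/S/I/I on L0; bus (none); mem=55
  op7 P3: store L2 := 4 → I/I/I/M on L2; bus (none); mem=60

state = M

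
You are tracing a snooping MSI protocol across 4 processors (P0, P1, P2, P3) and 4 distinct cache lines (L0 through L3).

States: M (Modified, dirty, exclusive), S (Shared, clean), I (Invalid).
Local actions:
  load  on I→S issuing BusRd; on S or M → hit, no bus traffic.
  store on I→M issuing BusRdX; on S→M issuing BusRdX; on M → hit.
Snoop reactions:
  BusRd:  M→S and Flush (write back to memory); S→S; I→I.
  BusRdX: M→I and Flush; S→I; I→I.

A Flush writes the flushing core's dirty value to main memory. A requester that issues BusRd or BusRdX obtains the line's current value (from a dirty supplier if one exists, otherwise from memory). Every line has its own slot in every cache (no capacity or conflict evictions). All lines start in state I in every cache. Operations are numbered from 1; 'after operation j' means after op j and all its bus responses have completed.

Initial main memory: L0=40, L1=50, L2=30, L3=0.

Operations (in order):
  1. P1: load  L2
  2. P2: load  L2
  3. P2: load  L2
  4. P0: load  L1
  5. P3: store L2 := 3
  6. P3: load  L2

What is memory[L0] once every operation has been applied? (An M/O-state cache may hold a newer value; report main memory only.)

1. P1: load  L2  bus=[BusRd]  L2: P0=I P1=S P2=I P3=I  mem[L2]=30
2. P2: load  L2  bus=[BusRd]  L2: P0=I P1=S P2=S P3=I  mem[L2]=30
3. P2: load  L2  bus=[-]  L2: P0=I P1=S P2=S P3=I  mem[L2]=30
4. P0: load  L1  bus=[BusRd]  L1: P0=S P1=I P2=I P3=I  mem[L1]=50
5. P3: store L2 := 3  bus=[BusRdX]  L2: P0=I P1=I P2=I P3=M  mem[L2]=30
6. P3: load  L2  bus=[-]  L2: P0=I P1=I P2=I P3=M  mem[L2]=30

memory[L0] = 40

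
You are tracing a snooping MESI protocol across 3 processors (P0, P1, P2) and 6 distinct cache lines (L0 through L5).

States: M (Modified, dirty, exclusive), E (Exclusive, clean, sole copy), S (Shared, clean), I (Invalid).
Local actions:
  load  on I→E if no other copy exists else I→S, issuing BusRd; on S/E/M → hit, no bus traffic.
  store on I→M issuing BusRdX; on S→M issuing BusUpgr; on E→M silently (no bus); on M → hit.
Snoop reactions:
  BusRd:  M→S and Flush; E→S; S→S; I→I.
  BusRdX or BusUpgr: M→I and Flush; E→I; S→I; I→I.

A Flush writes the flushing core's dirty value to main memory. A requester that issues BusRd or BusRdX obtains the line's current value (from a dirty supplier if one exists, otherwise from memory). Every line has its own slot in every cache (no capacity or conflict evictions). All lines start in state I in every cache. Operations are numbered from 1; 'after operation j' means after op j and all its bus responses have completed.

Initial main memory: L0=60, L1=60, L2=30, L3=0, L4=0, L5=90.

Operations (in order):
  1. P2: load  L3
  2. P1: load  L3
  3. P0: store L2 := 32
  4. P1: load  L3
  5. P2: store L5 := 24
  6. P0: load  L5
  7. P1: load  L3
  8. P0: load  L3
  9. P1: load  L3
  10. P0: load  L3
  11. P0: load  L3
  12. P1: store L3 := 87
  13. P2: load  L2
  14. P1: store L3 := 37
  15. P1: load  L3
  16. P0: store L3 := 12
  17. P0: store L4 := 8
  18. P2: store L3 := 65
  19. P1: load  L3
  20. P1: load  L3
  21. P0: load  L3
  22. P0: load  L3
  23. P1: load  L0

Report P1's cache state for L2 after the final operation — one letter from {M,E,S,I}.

state = I

  op1 P2: load  L3 → I/I/E on L3; bus BusRd; mem=0
  op2 P1: load  L3 → I/S/S on L3; bus BusRd; mem=0
  op3 P0: store L2 := 32 → M/I/I on L2; bus BusRdX; mem=30
  op4 P1: load  L3 → I/S/S on L3; bus (none); mem=0
  op5 P2: store L5 := 24 → I/I/M on L5; bus BusRdX; mem=90
  op6 P0: load  L5 → S/I/S on L5; bus BusRd Flush; mem=24
  op7 P1: load  L3 → I/S/S on L3; bus (none); mem=0
  op8 P0: load  L3 → S/S/S on L3; bus BusRd; mem=0
  op9 P1: load  L3 → S/S/S on L3; bus (none); mem=0
  op10 P0: load  L3 → S/S/S on L3; bus (none); mem=0
  op11 P0: load  L3 → S/S/S on L3; bus (none); mem=0
  op12 P1: store L3 := 87 → I/M/I on L3; bus BusUpgr; mem=0
  op13 P2: load  L2 → S/I/S on L2; bus BusRd Flush; mem=32
  op14 P1: store L3 := 37 → I/M/I on L3; bus (none); mem=0
  op15 P1: load  L3 → I/M/I on L3; bus (none); mem=0
  op16 P0: store L3 := 12 → M/I/I on L3; bus BusRdX Flush; mem=37
  op17 P0: store L4 := 8 → M/I/I on L4; bus BusRdX; mem=0
  op18 P2: store L3 := 65 → I/I/M on L3; bus BusRdX Flush; mem=12
  op19 P1: load  L3 → I/S/S on L3; bus BusRd Flush; mem=65
  op20 P1: load  L3 → I/S/S on L3; bus (none); mem=65
  op21 P0: load  L3 → S/S/S on L3; bus BusRd; mem=65
  op22 P0: load  L3 → S/S/S on L3; bus (none); mem=65
  op23 P1: load  L0 → I/E/I on L0; bus BusRd; mem=60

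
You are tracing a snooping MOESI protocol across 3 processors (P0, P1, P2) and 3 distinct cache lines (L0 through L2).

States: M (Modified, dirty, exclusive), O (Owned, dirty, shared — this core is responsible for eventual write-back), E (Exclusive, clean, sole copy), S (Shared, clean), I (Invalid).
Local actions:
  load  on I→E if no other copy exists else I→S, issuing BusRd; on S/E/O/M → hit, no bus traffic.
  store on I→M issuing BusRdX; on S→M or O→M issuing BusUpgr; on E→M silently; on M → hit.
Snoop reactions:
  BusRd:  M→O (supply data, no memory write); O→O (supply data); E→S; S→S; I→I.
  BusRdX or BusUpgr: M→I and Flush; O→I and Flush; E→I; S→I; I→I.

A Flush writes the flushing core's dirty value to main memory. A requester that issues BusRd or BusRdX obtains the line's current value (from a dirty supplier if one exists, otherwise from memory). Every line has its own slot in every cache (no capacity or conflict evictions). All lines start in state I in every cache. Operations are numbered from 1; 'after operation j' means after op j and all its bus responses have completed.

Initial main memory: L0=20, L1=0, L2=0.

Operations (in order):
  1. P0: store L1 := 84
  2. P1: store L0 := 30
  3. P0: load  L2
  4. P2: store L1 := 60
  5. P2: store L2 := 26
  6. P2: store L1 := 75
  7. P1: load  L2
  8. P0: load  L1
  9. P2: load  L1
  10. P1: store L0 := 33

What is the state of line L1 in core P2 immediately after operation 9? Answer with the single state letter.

  op1 P0: store L1 := 84 → M/I/I on L1; bus BusRdX; mem=0
  op2 P1: store L0 := 30 → I/M/I on L0; bus BusRdX; mem=20
  op3 P0: load  L2 → E/I/I on L2; bus BusRd; mem=0
  op4 P2: store L1 := 60 → I/I/M on L1; bus BusRdX Flush; mem=84
  op5 P2: store L2 := 26 → I/I/M on L2; bus BusRdX; mem=0
  op6 P2: store L1 := 75 → I/I/M on L1; bus (none); mem=84
  op7 P1: load  L2 → I/S/O on L2; bus BusRd; mem=0
  op8 P0: load  L1 → S/I/O on L1; bus BusRd; mem=84
  op9 P2: load  L1 → S/I/O on L1; bus (none); mem=84
  op10 P1: store L0 := 33 → I/M/I on L0; bus (none); mem=20

state = O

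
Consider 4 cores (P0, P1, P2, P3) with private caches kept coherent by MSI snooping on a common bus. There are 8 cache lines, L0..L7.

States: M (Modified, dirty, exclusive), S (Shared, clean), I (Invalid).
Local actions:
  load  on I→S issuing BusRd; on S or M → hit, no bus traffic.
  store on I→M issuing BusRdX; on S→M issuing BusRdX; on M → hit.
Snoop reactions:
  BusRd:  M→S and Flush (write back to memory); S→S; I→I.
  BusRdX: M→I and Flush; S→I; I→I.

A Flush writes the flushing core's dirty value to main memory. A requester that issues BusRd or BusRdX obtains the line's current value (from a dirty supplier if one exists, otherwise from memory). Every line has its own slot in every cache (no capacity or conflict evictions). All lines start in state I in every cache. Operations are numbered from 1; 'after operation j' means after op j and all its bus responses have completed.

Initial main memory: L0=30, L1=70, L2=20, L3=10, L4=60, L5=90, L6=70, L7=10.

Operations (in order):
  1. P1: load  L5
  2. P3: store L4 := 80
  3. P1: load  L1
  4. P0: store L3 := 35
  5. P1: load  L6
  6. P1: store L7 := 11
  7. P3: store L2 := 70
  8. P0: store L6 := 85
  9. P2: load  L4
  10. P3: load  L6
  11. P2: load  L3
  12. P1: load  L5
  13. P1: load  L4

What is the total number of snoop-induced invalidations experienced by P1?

step 1: P1: load  L5  ⟶  ISII  (L5)  txn=BusRd  M[L5]=90
step 2: P3: store L4 := 80  ⟶  IIIM  (L4)  txn=BusRdX  M[L4]=60
step 3: P1: load  L1  ⟶  ISII  (L1)  txn=BusRd  M[L1]=70
step 4: P0: store L3 := 35  ⟶  MIII  (L3)  txn=BusRdX  M[L3]=10
step 5: P1: load  L6  ⟶  ISII  (L6)  txn=BusRd  M[L6]=70
step 6: P1: store L7 := 11  ⟶  IMII  (L7)  txn=BusRdX  M[L7]=10
step 7: P3: store L2 := 70  ⟶  IIIM  (L2)  txn=BusRdX  M[L2]=20
step 8: P0: store L6 := 85  ⟶  MIII  (L6)  txn=BusRdX  M[L6]=70
step 9: P2: load  L4  ⟶  IISS  (L4)  txn=BusRd+Flush  M[L4]=80
step 10: P3: load  L6  ⟶  SIIS  (L6)  txn=BusRd+Flush  M[L6]=85
step 11: P2: load  L3  ⟶  SISI  (L3)  txn=BusRd+Flush  M[L3]=35
step 12: P1: load  L5  ⟶  ISII  (L5)  txn=∅  M[L5]=90
step 13: P1: load  L4  ⟶  ISSS  (L4)  txn=BusRd  M[L4]=80

invalidations = 1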